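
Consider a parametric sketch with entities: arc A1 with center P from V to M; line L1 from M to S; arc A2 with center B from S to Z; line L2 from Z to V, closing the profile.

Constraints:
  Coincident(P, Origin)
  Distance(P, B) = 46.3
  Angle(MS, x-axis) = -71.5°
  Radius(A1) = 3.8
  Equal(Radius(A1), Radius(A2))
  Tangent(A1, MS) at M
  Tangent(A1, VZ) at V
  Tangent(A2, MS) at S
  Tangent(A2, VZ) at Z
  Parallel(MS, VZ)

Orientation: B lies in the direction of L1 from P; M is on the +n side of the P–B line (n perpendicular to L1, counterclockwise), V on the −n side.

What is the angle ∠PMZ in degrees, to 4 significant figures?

80.68°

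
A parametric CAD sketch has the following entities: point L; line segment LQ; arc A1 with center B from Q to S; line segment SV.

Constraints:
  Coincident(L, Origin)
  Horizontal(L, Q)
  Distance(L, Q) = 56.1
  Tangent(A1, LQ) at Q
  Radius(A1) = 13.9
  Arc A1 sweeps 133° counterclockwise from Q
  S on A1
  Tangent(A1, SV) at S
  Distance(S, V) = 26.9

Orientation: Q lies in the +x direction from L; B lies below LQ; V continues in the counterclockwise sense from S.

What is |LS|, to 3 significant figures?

51.5

L is at the origin; LQ is horizontal with |LQ| = 56.1 and Q on the +x side, so Q = (56.1, 0.00). Since A1 is tangent to LQ there, BQ ⟂ LQ, so B = Q + (0, -13.9) = (56.1, -13.9). On A1, Q sits at bearing 90° from B; a 133° counterclockwise sweep puts S at bearing 223°, so S = B + 13.9·(cos 223°, sin 223°) = (45.9, -23.4). Then |LS| = |S − L| = 51.5.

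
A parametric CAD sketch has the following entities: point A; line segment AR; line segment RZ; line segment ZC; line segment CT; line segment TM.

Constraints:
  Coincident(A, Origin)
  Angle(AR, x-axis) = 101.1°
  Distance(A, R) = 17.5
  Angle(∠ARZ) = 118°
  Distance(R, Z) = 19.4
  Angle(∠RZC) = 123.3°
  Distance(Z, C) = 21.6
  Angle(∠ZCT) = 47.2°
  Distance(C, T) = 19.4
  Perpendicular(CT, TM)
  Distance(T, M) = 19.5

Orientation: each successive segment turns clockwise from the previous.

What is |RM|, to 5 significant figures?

15.957

A is at the origin; AR runs at 101.1° with length 17.5, so R = (-3.3691, 17.173). ∠ARZ = 118.0° gives RZ at 39.100° from the x-axis; with |RZ| = 19.4, Z = (11.686, 29.408). ∠RZC = 123.3° gives ZC at -17.600° from the x-axis; with |ZC| = 21.6, C = (32.275, 22.877). ∠ZCT = 47.2° gives CT at -150.40° from the x-axis; with |CT| = 19.4, T = (15.407, 13.294). The perpendicularity gives TM at right angles to CT, so TM runs at 119.60°; with |TM| = 19.5, M = (5.7750, 30.249). Then |RM| = |M − R| = 15.957.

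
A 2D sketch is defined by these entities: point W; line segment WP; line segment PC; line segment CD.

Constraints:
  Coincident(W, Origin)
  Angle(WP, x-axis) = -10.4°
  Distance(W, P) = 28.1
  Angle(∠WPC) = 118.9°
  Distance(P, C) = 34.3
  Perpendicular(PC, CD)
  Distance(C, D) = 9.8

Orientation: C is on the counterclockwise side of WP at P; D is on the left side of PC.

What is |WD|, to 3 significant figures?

50.1

W is at the origin; WP runs at -10.4° with length 28.1, so P = 28.1·(cos -10.4°, sin -10.4°) = (27.6, -5.07). ∠WPC = 118.9°, so PC runs at -10.4° + (180° − 118.9°) = 50.7° from the x-axis; with |PC| = 34.3, C = P + 34.3·(cos 50.7°, sin 50.7°) = (49.4, 21.5). PC is perpendicular to CD; with |CD| = 9.8 on the left of PC, D = C + 9.8·(-0.774, 0.633) = (41.8, 27.7). Then |WD| = |D − W| = 50.1.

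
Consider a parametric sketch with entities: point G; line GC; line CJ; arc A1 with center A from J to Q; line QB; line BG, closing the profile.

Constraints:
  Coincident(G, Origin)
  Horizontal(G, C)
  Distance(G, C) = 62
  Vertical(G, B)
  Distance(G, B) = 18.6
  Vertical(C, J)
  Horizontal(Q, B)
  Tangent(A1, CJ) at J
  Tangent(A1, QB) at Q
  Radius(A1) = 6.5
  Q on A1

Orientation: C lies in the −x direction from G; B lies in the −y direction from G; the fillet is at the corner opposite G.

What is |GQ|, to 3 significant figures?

58.5

The virtual corner opposite G is at (-62.0, -18.6). A1 meets CJ tangentially, so AJ is at right angles to CJ and the tangent condition forces AQ to be normal to QB, with radius 6.5, so the center A sits 6.5 in from both sides at A = (-55.5, -12.1). That places the tangent points at J = (-62.0, -12.1) on CJ and Q = (-55.5, -18.6) on QB. Then |GQ| = |Q − G| = 58.5.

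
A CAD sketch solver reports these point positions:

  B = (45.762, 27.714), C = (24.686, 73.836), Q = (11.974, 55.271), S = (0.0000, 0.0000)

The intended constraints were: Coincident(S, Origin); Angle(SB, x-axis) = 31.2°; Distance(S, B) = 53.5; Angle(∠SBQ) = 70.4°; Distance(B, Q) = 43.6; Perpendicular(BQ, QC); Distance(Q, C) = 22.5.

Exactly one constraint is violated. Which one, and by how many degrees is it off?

Perpendicular(BQ, QC) — off by 4.80°.

S = (0.00, 0.00) ✓; SB at 31.20° ✓; |SB| = 53.50 ✓; ∠SBQ = 70.40° ✓; |BQ| = 43.60 ✓; ∠(BQ, QC) = 85.20° ✗; |QC| = 22.50 ✓.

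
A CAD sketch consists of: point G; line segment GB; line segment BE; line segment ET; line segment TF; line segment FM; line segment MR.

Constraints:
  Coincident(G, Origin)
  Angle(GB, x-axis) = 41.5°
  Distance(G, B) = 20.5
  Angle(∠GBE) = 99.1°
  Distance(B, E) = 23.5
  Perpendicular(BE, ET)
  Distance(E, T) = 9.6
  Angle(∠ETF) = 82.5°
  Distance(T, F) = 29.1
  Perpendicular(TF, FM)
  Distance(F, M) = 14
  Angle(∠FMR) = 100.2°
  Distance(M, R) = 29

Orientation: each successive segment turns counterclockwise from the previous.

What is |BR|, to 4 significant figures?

27.14

G is at the origin; GB runs at 41.5° with length 20.5, so B = (15.35, 13.58). ∠GBE = 99.1° gives BE at 122.4° from the x-axis; with |BE| = 23.5, E = (2.762, 33.43). BE is perpendicular to ET, so ET runs at -147.6°; with |ET| = 9.6, T = (-5.344, 28.28). ∠ETF = 82.5° gives TF at -50.10° from the x-axis; with |TF| = 29.1, F = (13.32, 5.957). The perpendicularity gives FM at right angles to TF, so FM runs at 39.90°; with |FM| = 14.0, M = (24.06, 14.94). ∠FMR = 100.2° gives MR at 119.7° from the x-axis; with |MR| = 29.0, R = (9.694, 40.13). Then |BR| = |R − B| = 27.14.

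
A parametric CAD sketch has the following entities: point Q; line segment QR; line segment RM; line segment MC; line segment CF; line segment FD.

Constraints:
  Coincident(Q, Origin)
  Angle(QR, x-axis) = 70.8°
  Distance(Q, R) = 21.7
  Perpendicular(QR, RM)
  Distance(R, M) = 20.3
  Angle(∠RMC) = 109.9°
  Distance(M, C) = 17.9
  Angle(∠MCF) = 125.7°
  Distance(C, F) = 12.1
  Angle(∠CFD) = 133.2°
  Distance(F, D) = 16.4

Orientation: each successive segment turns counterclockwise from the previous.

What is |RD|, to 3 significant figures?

29.5

Q is at the origin; QR runs at 70.8° with length 21.7, so R = (7.14, 20.5). The perpendicularity gives RM at right angles to QR, so RM runs at 161°; with |RM| = 20.3, M = (-12.0, 27.2). ∠RMC = 109.9° gives MC at -129° from the x-axis; with |MC| = 17.9, C = (-23.3, 13.3). ∠MCF = 125.7° gives CF at -74.8° from the x-axis; with |CF| = 12.1, F = (-20.2, 1.60). ∠CFD = 133.2° gives FD at -28.0° from the x-axis; with |FD| = 16.4, D = (-5.67, -6.10). Then |RD| = |D − R| = 29.5.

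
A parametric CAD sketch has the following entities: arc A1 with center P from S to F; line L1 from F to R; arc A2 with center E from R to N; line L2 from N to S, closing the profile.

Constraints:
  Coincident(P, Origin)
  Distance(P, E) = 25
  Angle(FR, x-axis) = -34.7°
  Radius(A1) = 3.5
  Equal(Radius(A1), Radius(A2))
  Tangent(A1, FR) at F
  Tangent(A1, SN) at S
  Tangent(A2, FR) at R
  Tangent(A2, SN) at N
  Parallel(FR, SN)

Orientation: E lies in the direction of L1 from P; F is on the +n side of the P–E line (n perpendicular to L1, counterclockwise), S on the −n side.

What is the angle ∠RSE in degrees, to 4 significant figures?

7.673°

The slot axis is L1's direction at -34.7°, so u = (cos -34.7°, sin -34.7°) = (0.8221, -0.5693) and n = (−sin -34.7°, cos -34.7°) = (0.5693, 0.8221). P is at the origin and E lies 25.0 along u from P, so E = 25.0·u = (20.55, -14.23). Tangency of A1 to both parallel lines with radius 3.5 puts F and S at P ± 3.5·n: F = (1.992, 2.878), S = (-1.992, -2.878). Equal radii place R and N the same way about E: R = E + 3.5·n = (22.55, -11.35), N = E − 3.5·n = (18.56, -17.11). Then cos ∠RSE = SR·SE / (|SR||SE|), giving 7.673°.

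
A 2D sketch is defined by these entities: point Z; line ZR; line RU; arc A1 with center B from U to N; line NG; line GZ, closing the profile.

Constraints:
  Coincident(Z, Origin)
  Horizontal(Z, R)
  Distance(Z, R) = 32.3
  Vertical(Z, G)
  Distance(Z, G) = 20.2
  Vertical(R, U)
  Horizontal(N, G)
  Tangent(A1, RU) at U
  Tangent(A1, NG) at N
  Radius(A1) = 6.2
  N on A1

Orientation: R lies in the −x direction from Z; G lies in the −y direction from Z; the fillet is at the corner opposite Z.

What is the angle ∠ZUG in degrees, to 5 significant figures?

34.299°

The virtual corner opposite Z is at (-32.300, -20.200). A1 meets RU tangentially, so BU is at right angles to RU and since A1 is tangent to NG there, BN ⟂ NG, with radius 6.2, so the center B sits 6.2 in from both sides at B = (-26.100, -14.000). That places the tangent points at U = (-32.300, -14.000) on RU and N = (-26.100, -20.200) on NG. Then cos ∠ZUG = UZ·UG / (|UZ||UG|), giving 34.299°.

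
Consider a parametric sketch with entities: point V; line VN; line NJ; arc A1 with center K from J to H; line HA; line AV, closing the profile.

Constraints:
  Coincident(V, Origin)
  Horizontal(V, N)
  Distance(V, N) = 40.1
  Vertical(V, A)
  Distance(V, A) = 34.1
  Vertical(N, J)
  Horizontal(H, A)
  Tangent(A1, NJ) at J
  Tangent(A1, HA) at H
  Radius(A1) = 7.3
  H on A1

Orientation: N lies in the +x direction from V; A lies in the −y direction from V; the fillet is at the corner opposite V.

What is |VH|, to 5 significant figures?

47.314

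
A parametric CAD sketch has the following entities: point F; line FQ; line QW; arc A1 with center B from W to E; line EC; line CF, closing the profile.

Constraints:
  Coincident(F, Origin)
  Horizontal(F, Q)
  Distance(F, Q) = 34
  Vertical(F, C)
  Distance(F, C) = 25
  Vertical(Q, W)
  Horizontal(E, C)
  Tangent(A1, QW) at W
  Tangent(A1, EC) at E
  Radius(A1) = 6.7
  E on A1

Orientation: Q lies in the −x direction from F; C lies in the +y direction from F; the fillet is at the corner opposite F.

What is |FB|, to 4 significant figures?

32.87

F is at the origin; FQ is horizontal with |FQ| = 34.0 and Q on the −x side, so Q = (-34.00, 0.000). F and C share the same x with |FC| = 25.0 and C on the +y side, so C = (0.000, 25.00). The virtual corner opposite F is at (-34.00, 25.00). Tangency of A1 to QW means the radius BW is perpendicular to QW and the tangent condition forces BE to be normal to EC, with radius 6.7, so the center B sits 6.7 in from both sides at B = (-27.30, 18.30). Then |FB| = |B − F| = 32.87.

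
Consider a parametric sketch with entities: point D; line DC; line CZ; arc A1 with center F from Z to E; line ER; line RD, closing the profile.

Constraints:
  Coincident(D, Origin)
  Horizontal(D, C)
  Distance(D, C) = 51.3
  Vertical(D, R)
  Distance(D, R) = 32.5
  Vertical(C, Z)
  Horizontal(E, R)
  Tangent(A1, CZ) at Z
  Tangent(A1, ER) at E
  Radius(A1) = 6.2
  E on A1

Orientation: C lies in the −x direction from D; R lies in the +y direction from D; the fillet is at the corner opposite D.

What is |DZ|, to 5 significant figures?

57.649

D is at the origin; DC is horizontal with |DC| = 51.3 and C on the −x side, so C = (-51.300, 0.0000). DR is vertical with |DR| = 32.5 and R on the +y side, so R = (0.0000, 32.500). The virtual corner opposite D is at (-51.300, 32.500). Tangency of A1 to CZ means the radius FZ is perpendicular to CZ and A1 meets ER tangentially, so FE is at right angles to ER, with radius 6.2, so the center F sits 6.2 in from both sides at F = (-45.100, 26.300). That places the tangent points at Z = (-51.300, 26.300) on CZ and E = (-45.100, 32.500) on ER. Then |DZ| = |Z − D| = 57.649.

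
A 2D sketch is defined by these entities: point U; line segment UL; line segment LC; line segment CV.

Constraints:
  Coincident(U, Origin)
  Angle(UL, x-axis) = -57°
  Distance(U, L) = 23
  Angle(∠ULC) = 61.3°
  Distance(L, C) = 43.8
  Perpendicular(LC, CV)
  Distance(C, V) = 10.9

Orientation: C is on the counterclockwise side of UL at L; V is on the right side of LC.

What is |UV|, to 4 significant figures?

45.15

U is at the origin; UL runs at -57.0° with length 23.0, so L = 23.0·(cos -57.0°, sin -57.0°) = (12.53, -19.29). ∠ULC = 61.3°, so LC runs at -57.0° + (180° − 61.3°) = 61.70° from the x-axis; with |LC| = 43.8, C = L + 43.8·(cos 61.70°, sin 61.70°) = (33.29, 19.28). The perpendicularity gives CV at right angles to LC; with |CV| = 10.9 on the right of LC, V = C + 10.9·(0.8805, -0.4741) = (42.89, 14.11). Then |UV| = |V − U| = 45.15.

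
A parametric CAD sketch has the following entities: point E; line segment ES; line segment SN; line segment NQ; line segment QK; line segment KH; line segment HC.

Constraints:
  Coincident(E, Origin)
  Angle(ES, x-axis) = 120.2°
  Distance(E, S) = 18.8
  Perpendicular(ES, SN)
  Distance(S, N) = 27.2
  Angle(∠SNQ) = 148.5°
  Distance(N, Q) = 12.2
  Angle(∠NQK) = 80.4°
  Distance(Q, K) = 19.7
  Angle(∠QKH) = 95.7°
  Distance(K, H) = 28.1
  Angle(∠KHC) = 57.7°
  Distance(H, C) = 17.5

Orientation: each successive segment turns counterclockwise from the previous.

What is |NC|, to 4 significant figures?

9.416

∠QKH = 95.7° gives KH at 65.60° from the x-axis; with |KH| = 28.1, H = (-8.481, 11.10). ∠KHC = 57.7° gives HC at -172.1° from the x-axis; with |HC| = 17.5, C = (-25.81, 8.693). Then |NC| = |C − N| = 9.416.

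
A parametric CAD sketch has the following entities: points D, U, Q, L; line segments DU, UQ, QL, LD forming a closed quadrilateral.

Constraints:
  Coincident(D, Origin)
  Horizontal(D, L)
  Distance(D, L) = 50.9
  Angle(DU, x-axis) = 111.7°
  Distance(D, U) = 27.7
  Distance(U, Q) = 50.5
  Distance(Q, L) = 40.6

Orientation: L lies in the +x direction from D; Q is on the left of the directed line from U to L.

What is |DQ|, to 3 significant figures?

54.6

Checks: |UQ| = 50.50 ✓; |QL| = 40.60 ✓.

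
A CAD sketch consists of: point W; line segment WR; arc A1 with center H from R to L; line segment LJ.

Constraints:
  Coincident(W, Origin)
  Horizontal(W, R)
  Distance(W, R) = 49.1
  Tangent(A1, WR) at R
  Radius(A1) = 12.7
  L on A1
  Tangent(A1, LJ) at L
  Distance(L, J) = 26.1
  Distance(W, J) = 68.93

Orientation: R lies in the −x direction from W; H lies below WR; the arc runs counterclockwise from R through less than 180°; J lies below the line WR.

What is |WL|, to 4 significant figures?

63.41

W is at the origin; W and R share the same y with |WR| = 49.1 and R on the −x side, so R = (-49.10, 0.000). The tangent condition forces HR to be normal to WR, so H = R + (0, -12.7) = (-49.10, -12.70). Since HL ⟂ LJ (tangency), |HJ| = √(12.7² + 26.1²) = 29.03 regardless of where L sits on A1. So J lies on both circle(W, 68.93) and circle(H, 29.03); the below-WR intersection is J = (-55.38, -41.04). L is the foot of the tangent from J: L = (-61.45, -15.65).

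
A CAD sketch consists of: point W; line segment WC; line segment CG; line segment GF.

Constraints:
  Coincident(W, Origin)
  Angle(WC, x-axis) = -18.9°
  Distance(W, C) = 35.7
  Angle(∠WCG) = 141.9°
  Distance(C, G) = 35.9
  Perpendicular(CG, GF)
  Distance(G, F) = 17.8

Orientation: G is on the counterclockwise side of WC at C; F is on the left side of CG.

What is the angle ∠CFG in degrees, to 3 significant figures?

63.6°

∠WCG = 141.9°, so CG runs at -18.9° + (180° − 141.9°) = 19.2° from the x-axis; with |CG| = 35.9, G = C + 35.9·(cos 19.2°, sin 19.2°) = (67.7, 0.242). The perpendicularity gives GF at right angles to CG; with |GF| = 17.8 on the left of CG, F = G + 17.8·(-0.329, 0.944) = (61.8, 17.1). Then cos ∠CFG = FC·FG / (|FC||FG|), giving 63.6°.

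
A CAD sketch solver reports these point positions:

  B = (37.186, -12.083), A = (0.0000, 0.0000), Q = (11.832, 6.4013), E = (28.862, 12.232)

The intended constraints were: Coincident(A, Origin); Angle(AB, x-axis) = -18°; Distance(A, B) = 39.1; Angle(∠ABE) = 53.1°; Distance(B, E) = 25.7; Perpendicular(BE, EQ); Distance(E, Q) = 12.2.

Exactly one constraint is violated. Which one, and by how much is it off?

Distance(E, Q) = 12.2 — off by 5.80.

A = (0.00, 0.00) ✓; AB at -18.00° ✓; |AB| = 39.10 ✓; ∠ABE = 53.10° ✓; |BE| = 25.70 ✓; ∠(BE, EQ) = 90.00° ✓; |EQ| = 18.00 ✗.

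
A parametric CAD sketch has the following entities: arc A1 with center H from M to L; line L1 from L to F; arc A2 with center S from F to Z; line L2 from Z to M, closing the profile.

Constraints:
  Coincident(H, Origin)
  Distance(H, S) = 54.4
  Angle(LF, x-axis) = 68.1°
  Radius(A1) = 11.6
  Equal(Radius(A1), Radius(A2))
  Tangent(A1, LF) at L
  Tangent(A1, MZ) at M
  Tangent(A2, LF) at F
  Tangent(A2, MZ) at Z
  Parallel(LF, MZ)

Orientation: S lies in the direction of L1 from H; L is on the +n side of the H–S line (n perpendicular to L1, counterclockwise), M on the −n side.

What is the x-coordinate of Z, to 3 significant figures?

31.1

The slot axis is L1's direction at 68.1°, so u = (cos 68.1°, sin 68.1°) = (0.373, 0.928) and n = (−sin 68.1°, cos 68.1°) = (-0.928, 0.373). H is at the origin and S lies 54.4 along u from H, so S = 54.4·u = (20.3, 50.5). Tangency of A1 to both parallel lines with radius 11.6 puts L and M at H ± 11.6·n: L = (-10.8, 4.33), M = (10.8, -4.33). Equal radii place F and Z the same way about S: F = S + 11.6·n = (9.53, 54.8), Z = S − 11.6·n = (31.1, 46.1). So Z.x = 31.1.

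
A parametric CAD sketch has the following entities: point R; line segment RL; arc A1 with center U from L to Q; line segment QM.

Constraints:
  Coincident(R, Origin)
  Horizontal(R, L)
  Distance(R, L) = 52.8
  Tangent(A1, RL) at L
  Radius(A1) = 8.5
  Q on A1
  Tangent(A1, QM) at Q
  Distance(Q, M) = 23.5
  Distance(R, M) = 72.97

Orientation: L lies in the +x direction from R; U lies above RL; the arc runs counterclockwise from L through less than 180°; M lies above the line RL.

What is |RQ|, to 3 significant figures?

61.4

R is at the origin; RL is horizontal with |RL| = 52.8 and L on the +x side, so L = (52.8, 0.00). A1 meets RL tangentially, so UL is at right angles to RL, so U = L + (0, 8.5) = (52.8, 8.50). Since UQ ⟂ QM (tangency), |UM| = √(8.5² + 23.5²) = 25.0 regardless of where Q sits on A1. So M lies on both circle(R, 72.97) and circle(U, 25.0); the above-RL intersection is M = (66.9, 29.1). Q is the foot of the tangent from M: Q = (61.0, 6.38).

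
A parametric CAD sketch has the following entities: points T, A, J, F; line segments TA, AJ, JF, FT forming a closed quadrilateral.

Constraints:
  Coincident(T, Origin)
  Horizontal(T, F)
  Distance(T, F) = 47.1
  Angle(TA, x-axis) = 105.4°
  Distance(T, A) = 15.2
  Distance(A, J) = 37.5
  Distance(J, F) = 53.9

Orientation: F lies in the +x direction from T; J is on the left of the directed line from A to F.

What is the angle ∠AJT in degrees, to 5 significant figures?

14.058°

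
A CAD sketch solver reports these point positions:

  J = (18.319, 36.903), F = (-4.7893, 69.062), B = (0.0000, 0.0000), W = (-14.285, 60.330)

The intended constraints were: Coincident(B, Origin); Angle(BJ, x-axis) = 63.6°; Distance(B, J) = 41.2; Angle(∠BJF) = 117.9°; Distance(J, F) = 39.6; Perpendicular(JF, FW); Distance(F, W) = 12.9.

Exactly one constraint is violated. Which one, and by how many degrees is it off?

Perpendicular(JF, FW) — off by 6.90°.

B = (0.00, 0.00) ✓; BJ at 63.60° ✓; |BJ| = 41.20 ✓; ∠BJF = 117.9° ✓; |JF| = 39.60 ✓; ∠(JF, FW) = 96.90° ✗; |FW| = 12.90 ✓.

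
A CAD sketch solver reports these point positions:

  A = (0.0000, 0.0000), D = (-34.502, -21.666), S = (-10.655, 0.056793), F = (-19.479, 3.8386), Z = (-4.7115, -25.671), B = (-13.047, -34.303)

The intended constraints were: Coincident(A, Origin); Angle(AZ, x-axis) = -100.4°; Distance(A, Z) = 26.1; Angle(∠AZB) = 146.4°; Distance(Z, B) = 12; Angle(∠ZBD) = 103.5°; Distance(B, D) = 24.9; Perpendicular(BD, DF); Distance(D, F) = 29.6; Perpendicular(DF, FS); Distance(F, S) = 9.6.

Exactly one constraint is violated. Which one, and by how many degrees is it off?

Perpendicular(DF, FS) — off by 7.30°.

A = (0.00, 0.00) ✓; AZ at -100.4° ✓; |AZ| = 26.10 ✓; ∠AZB = 146.4° ✓; |ZB| = 12.00 ✓; ∠ZBD = 103.5° ✓; |BD| = 24.90 ✓; ∠(BD, DF) = 90.00° ✓; |DF| = 29.60 ✓; ∠(DF, FS) = 82.70° ✗; |FS| = 9.600 ✓.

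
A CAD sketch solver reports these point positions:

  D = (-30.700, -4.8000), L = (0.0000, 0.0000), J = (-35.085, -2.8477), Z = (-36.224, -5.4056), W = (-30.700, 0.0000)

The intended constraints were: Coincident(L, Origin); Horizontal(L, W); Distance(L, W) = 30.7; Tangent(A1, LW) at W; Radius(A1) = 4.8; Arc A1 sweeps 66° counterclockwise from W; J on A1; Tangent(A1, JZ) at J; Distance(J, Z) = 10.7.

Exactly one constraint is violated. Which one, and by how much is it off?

Distance(J, Z) = 10.7 — off by 7.90.

L = (0.00, 0.00) ✓; L.y = 0.00, W.y = 0.00 ✓; |LW| = 30.70 ✓; ∠(DW, WL) = 90.00° ✓; |DW| = 4.800 ✓; bearing(D→J) − bearing(D→W) = 66.00° ✓; |DJ| = 4.800 ✓; ∠(DJ, JZ) = 90.00° ✓; |JZ| = 2.800 ✗.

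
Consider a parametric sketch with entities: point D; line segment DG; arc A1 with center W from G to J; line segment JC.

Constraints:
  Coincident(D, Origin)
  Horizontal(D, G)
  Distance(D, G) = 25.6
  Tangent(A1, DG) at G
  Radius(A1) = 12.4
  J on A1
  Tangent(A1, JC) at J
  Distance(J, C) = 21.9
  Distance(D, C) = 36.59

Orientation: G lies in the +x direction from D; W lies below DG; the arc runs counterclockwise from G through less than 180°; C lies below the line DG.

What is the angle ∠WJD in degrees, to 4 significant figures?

137.5°

Checks: D = (0.00, 0.00) ✓; |WJ| = 12.40 ✓; ∠(WJ, JC) = 90.00° ✓; |JC| = 21.90 ✓; |DC| = 36.59 ✓.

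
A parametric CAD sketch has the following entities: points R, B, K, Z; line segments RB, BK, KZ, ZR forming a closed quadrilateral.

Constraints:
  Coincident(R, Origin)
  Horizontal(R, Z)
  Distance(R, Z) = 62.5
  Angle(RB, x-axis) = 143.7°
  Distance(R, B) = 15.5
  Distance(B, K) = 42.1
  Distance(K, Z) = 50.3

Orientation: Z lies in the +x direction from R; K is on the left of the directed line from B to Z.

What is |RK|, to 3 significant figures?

39.1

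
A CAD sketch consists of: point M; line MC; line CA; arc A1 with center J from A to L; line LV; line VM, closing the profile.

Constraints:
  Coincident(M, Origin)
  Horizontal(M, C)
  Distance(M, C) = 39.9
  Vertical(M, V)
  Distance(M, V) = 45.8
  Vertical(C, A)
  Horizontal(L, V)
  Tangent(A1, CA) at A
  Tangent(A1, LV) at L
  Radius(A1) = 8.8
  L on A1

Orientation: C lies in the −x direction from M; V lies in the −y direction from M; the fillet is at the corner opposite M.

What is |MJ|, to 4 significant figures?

48.33

M and V share the same x with |MV| = 45.8 and V on the −y side, so V = (0.000, -45.80). The virtual corner opposite M is at (-39.90, -45.80). A1 meets CA tangentially, so JA is at right angles to CA and tangency of A1 to LV means the radius JL is perpendicular to LV, with radius 8.8, so the center J sits 8.8 in from both sides at J = (-31.10, -37.00). Then |MJ| = |J − M| = 48.33.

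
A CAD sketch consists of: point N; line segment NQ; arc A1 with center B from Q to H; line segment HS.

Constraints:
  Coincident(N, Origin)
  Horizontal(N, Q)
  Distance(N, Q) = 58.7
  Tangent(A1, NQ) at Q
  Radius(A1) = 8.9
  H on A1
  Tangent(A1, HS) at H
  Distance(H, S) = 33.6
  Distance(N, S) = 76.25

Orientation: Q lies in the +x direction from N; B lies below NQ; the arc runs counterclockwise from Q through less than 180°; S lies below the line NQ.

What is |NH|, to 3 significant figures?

51.9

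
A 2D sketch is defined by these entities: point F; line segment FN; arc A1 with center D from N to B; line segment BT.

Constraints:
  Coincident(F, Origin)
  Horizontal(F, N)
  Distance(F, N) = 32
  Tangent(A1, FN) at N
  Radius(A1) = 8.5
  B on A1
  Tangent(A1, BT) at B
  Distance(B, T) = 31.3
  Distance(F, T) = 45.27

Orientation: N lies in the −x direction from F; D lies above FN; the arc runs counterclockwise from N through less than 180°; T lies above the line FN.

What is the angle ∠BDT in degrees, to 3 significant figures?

74.8°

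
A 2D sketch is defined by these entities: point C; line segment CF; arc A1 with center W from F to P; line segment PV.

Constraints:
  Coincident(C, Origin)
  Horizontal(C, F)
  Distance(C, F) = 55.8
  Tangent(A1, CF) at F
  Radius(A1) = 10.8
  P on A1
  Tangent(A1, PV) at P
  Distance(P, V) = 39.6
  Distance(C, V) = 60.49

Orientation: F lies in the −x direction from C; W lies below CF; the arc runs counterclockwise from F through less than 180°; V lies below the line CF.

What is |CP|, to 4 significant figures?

66.34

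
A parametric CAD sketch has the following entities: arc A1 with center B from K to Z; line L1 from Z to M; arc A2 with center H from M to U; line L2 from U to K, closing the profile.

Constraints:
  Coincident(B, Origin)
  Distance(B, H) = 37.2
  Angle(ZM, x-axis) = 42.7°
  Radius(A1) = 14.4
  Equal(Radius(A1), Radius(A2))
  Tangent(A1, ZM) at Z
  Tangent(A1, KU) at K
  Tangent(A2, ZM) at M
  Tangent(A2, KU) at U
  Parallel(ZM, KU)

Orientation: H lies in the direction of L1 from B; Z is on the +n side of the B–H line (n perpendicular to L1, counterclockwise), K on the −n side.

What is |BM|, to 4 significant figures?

39.89

The slot axis is L1's direction at 42.7°, so u = (cos 42.7°, sin 42.7°) = (0.7349, 0.6782) and n = (−sin 42.7°, cos 42.7°) = (-0.6782, 0.7349). B is at the origin and H lies 37.2 along u from B, so H = 37.2·u = (27.34, 25.23). Tangency of A1 to both parallel lines with radius 14.4 puts Z and K at B ± 14.4·n: Z = (-9.765, 10.58), K = (9.765, -10.58). Equal radii place M and U the same way about H: M = H + 14.4·n = (17.57, 35.81), U = H − 14.4·n = (37.10, 14.64). Then |BM| = |M − B| = 39.89.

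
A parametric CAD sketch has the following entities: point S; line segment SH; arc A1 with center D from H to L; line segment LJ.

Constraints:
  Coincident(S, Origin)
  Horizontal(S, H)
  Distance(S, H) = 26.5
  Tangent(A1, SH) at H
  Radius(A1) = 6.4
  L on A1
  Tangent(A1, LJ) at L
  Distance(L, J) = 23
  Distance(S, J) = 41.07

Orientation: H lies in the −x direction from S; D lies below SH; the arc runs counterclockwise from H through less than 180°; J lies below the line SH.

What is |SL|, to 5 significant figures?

33.661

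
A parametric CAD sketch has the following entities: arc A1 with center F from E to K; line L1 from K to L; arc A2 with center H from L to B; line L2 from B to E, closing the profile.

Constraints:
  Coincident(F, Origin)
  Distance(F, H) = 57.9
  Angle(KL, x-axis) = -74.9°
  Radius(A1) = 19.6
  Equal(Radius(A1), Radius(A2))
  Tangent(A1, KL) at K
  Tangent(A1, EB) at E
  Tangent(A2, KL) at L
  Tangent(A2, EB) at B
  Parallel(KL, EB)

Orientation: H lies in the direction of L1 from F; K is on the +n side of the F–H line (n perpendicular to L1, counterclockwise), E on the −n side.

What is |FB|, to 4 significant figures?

61.13

The slot axis is L1's direction at -74.9°, so u = (cos -74.9°, sin -74.9°) = (0.2605, -0.9655) and n = (−sin -74.9°, cos -74.9°) = (0.9655, 0.2605). F is at the origin and H lies 57.9 along u from F, so H = 57.9·u = (15.08, -55.90). Tangency of A1 to both parallel lines with radius 19.6 puts K and E at F ± 19.6·n: K = (18.92, 5.106), E = (-18.92, -5.106). Equal radii place L and B the same way about H: L = H + 19.6·n = (34.01, -50.79), B = H − 19.6·n = (-3.840, -61.01). Then |FB| = |B − F| = 61.13.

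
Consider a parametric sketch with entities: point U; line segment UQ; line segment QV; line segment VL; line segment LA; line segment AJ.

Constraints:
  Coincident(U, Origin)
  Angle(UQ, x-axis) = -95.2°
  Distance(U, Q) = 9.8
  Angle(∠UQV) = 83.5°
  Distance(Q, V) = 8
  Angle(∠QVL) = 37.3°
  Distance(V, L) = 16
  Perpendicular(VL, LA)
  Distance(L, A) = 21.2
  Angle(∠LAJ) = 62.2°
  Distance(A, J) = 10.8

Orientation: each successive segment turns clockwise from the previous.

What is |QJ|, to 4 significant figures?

11.32

VL ⟂ LA, so LA runs at -64.40°; with |LA| = 21.2, A = (14.87, -20.34). ∠LAJ = 62.2° gives AJ at 177.8° from the x-axis; with |AJ| = 10.8, J = (4.076, -19.93). Then |QJ| = |J − Q| = 11.32.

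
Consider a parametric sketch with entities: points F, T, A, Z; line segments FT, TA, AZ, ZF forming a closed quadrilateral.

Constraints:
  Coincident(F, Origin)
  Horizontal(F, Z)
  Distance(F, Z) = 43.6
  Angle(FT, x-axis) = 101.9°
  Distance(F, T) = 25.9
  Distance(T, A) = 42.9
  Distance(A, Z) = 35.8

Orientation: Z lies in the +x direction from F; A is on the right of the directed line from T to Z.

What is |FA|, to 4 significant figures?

18.01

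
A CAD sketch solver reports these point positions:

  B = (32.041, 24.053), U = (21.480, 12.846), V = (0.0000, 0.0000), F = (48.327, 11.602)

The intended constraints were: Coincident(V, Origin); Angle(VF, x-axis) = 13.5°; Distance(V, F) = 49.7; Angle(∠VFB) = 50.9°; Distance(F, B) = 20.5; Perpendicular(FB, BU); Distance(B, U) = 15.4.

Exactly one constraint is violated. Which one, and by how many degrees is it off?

Perpendicular(FB, BU) — off by 5.90°.

V = (0.00, 0.00) ✓; VF at 13.50° ✓; |VF| = 49.70 ✓; ∠VFB = 50.90° ✓; |FB| = 20.50 ✓; ∠(FB, BU) = 84.10° ✗; |BU| = 15.40 ✓.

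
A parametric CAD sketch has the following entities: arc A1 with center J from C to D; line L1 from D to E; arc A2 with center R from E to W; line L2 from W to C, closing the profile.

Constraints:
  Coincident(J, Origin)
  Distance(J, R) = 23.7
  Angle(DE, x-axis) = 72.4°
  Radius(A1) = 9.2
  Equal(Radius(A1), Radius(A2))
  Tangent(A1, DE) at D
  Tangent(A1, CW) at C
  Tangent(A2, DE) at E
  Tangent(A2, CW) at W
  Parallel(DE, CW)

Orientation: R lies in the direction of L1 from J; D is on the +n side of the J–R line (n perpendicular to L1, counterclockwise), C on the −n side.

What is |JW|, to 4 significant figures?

25.42

The slot axis is L1's direction at 72.4°, so u = (cos 72.4°, sin 72.4°) = (0.3024, 0.9532) and n = (−sin 72.4°, cos 72.4°) = (-0.9532, 0.3024). J is at the origin and R lies 23.7 along u from J, so R = 23.7·u = (7.166, 22.59). Tangency of A1 to both parallel lines with radius 9.2 puts D and C at J ± 9.2·n: D = (-8.769, 2.782), C = (8.769, -2.782). Equal radii place E and W the same way about R: E = R + 9.2·n = (-1.603, 25.37), W = R − 9.2·n = (15.94, 19.81). Then |JW| = |W − J| = 25.42.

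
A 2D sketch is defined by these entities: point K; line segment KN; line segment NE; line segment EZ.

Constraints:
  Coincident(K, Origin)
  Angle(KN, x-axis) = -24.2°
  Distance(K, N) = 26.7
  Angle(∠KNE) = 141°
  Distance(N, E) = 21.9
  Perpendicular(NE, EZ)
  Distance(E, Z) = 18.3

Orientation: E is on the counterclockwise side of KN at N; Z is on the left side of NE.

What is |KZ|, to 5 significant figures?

42.676

K is at the origin; KN runs at -24.2° with length 26.7, so N = 26.7·(cos -24.2°, sin -24.2°) = (24.354, -10.945). ∠KNE = 141.0°, so NE runs at -24.2° + (180° − 141.0°) = 14.800° from the x-axis; with |NE| = 21.9, E = N + 21.9·(cos 14.800°, sin 14.800°) = (45.527, -5.3507). NE is perpendicular to EZ; with |EZ| = 18.3 on the left of NE, Z = E + 18.3·(-0.25545, 0.96682) = (40.852, 12.342). Then |KZ| = |Z − K| = 42.676.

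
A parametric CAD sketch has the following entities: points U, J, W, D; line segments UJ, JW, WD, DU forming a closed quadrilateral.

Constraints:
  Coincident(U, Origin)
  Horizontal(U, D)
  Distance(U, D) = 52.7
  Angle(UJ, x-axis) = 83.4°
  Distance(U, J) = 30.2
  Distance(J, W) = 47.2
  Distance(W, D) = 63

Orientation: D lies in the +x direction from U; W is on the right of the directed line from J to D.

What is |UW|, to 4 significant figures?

17.77

U is at the origin; U and D share the same y with |UD| = 52.7 and D in +x, so D = (52.7, 0). UJ runs at 83.4° with |UJ| = 30.2, so J = (3.471, 30.00). W is determined by |JW| = 47.2 and |WD| = 63.0 together: it lies at the intersection of circle(J, 47.2) and circle(D, 63.0). With |JD| = 57.65, the foot of the radical line on JD is 13.72 from J and the perpendicular offset is √(47.2² − 13.72²) = 45.16. Taking the right-of-JD solution: W = (-8.311, -15.71).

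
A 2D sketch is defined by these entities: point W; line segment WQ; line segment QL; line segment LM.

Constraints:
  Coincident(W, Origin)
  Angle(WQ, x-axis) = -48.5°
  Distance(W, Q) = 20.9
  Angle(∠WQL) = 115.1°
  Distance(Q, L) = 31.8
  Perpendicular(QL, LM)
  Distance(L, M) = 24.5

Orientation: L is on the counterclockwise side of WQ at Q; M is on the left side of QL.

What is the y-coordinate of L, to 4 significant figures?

-6.675

W is at the origin; WQ runs at -48.5° with length 20.9, so Q = 20.9·(cos -48.5°, sin -48.5°) = (13.85, -15.65). ∠WQL = 115.1°, so QL runs at -48.5° + (180° − 115.1°) = 16.40° from the x-axis; with |QL| = 31.8, L = Q + 31.8·(cos 16.40°, sin 16.40°) = (44.35, -6.675). So L.y = -6.675.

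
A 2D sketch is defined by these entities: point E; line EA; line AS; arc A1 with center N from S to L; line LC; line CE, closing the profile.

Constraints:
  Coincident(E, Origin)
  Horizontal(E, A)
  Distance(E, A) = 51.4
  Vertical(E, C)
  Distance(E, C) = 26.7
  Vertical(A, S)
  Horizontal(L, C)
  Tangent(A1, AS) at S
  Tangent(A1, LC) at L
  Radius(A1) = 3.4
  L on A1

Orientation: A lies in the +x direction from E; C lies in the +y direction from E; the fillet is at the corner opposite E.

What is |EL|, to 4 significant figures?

54.93

The virtual corner opposite E is at (51.40, 26.70). The tangent condition forces NS to be normal to AS and since A1 is tangent to LC there, NL ⟂ LC, with radius 3.4, so the center N sits 3.4 in from both sides at N = (48.00, 23.30). That places the tangent points at S = (51.40, 23.30) on AS and L = (48.00, 26.70) on LC. Then |EL| = |L − E| = 54.93.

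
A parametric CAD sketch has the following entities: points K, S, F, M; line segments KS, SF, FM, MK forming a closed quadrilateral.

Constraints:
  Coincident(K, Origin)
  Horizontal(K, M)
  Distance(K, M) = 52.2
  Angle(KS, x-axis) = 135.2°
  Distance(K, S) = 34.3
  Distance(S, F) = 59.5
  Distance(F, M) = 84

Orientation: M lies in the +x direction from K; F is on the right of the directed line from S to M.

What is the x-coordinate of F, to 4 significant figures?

-24.01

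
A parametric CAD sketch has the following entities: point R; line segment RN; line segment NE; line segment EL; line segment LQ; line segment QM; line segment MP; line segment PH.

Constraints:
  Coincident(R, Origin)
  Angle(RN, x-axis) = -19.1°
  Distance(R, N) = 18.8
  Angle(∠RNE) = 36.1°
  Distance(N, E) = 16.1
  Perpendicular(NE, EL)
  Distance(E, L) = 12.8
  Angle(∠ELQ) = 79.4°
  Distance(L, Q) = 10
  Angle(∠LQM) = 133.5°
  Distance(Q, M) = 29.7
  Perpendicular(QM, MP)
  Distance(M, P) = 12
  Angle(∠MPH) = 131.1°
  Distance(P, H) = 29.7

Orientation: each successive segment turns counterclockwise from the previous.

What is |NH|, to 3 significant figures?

31.3

R is at the origin; RN runs at -19.1° with length 18.8, so N = (17.8, -6.15). ∠RNE = 36.1° gives NE at 125° from the x-axis; with |NE| = 16.1, E = (8.58, 7.07). The perpendicularity gives EL at right angles to NE, so EL runs at -145°; with |EL| = 12.8, L = (-1.93, -0.236). ∠ELQ = 79.4° gives LQ at -44.6° from the x-axis; with |LQ| = 10.0, Q = (5.19, -7.26). ∠LQM = 133.5° gives QM at 1.90° from the x-axis; with |QM| = 29.7, M = (34.9, -6.27). The perpendicularity gives MP at right angles to QM, so MP runs at 91.9°; with |MP| = 12.0, P = (34.5, 5.72). ∠MPH = 131.1° gives PH at 141° from the x-axis; with |PH| = 29.7, H = (11.5, 24.5). Then |NH| = |H − N| = 31.3.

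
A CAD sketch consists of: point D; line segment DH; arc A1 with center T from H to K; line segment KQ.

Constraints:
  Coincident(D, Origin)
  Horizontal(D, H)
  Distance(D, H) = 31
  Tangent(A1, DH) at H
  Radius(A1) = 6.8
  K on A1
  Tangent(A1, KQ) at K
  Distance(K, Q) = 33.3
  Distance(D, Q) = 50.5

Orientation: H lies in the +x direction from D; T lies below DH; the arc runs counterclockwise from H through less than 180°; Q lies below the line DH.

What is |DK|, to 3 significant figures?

25.6

Checks: |TK| = 6.800 ✓; ∠(TK, KQ) = 90.00° ✓; |KQ| = 33.30 ✓; |DQ| = 50.50 ✓.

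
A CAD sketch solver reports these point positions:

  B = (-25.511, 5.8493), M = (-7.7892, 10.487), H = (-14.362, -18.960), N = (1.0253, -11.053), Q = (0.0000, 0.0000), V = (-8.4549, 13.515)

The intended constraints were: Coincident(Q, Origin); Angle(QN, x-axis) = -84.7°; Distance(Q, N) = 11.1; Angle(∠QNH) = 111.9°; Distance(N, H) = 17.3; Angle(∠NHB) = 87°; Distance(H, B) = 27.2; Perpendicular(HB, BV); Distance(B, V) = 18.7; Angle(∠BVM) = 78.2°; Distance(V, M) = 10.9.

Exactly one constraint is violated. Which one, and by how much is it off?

Distance(V, M) = 10.9 — off by 7.80.

Q = (0.00, 0.00) ✓; QN at -84.70° ✓; |QN| = 11.10 ✓; ∠QNH = 111.9° ✓; |NH| = 17.30 ✓; ∠NHB = 87.00° ✓; |HB| = 27.20 ✓; ∠(HB, BV) = 90.00° ✓; |BV| = 18.70 ✓; ∠BVM = 78.20° ✓; |VM| = 3.100 ✗.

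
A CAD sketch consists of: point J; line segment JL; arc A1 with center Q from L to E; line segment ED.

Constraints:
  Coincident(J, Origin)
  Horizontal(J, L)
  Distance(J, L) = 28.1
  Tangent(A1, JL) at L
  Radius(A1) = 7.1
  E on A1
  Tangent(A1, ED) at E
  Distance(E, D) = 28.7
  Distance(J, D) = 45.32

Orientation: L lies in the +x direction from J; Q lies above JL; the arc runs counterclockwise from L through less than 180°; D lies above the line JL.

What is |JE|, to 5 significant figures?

36.078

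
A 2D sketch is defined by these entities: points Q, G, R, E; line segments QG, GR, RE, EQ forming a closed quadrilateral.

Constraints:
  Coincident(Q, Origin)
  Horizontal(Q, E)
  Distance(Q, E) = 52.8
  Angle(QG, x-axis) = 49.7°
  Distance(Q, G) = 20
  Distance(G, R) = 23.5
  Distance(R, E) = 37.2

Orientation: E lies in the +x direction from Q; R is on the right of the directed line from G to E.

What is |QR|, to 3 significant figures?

18.3

Checks: |GR| = 23.50 ✓; |RE| = 37.20 ✓.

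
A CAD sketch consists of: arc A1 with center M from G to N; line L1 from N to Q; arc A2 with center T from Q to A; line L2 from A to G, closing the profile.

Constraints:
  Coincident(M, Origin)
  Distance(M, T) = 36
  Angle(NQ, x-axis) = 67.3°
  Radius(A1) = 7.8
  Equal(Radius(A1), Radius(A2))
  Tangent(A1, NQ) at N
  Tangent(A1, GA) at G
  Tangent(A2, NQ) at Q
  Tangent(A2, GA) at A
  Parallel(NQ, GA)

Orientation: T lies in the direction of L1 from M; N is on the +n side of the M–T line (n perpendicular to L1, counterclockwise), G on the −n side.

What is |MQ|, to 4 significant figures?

36.84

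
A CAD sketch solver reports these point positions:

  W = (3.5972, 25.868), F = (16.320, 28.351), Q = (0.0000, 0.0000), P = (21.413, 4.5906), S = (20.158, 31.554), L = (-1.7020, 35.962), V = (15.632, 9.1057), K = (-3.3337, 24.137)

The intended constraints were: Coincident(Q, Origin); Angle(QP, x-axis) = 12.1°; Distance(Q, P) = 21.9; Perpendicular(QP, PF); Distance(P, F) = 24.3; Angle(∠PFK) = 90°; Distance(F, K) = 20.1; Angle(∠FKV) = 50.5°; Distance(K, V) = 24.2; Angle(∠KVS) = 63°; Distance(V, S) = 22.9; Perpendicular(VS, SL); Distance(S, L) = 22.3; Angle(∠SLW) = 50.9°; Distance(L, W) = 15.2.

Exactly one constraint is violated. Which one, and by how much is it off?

Distance(L, W) = 15.2 — off by 3.80.

Q = (0.00, 0.00) ✓; QP at 12.10° ✓; |QP| = 21.90 ✓; ∠(QP, PF) = 90.00° ✓; |PF| = 24.30 ✓; ∠PFK = 90.00° ✓; |FK| = 20.10 ✓; ∠FKV = 50.50° ✓; |KV| = 24.20 ✓; ∠KVS = 63.00° ✓; |VS| = 22.90 ✓; ∠(VS, SL) = 90.00° ✓; |SL| = 22.30 ✓; ∠SLW = 50.90° ✓; |LW| = 11.40 ✗.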